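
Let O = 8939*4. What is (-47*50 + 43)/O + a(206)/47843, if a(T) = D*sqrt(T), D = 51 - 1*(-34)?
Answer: -2307/35756 + 85*sqrt(206)/47843 ≈ -0.039021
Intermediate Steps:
O = 35756
D = 85 (D = 51 + 34 = 85)
a(T) = 85*sqrt(T)
(-47*50 + 43)/O + a(206)/47843 = (-47*50 + 43)/35756 + (85*sqrt(206))/47843 = (-2350 + 43)*(1/35756) + (85*sqrt(206))*(1/47843) = -2307*1/35756 + 85*sqrt(206)/47843 = -2307/35756 + 85*sqrt(206)/47843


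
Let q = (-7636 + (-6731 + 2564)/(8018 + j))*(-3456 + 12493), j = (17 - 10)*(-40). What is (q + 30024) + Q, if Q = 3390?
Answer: -533751644263/7738 ≈ -6.8978e+7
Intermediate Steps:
j = -280 (j = 7*(-40) = -280)
q = -534010201795/7738 (q = (-7636 + (-6731 + 2564)/(8018 - 280))*(-3456 + 12493) = (-7636 - 4167/7738)*9037 = -59091535/7738*9037 = -534010201795/7738 ≈ -6.9011e+7)
(q + 30024) + Q = (-534010201795/7738 + 30024) + 3390 = -533777876083/7738 + 3390 = -533751644263/7738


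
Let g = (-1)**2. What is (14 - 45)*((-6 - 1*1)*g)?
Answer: 217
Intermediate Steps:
g = 1
(14 - 45)*((-6 - 1*1)*g) = (14 - 45)*((-6 - 1*1)*1) = -31*(-6 - 1) = -(-217) = -31*(-7) = 217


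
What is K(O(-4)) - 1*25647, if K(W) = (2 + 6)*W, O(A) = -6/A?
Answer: -25635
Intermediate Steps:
K(W) = 8*W
K(O(-4)) - 1*25647 = 8*(-6/(-4)) - 1*25647 = 8*(-6*(-¼)) - 25647 = 8*(3/2) - 25647 = 12 - 25647 = -25635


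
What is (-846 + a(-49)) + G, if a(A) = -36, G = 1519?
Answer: 637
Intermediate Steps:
(-846 + a(-49)) + G = (-846 - 36) + 1519 = -882 + 1519 = 637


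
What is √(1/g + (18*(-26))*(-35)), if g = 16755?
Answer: √4598357826255/16755 ≈ 127.98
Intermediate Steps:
√(1/g + (18*(-26))*(-35)) = √(1/16755 + (18*(-26))*(-35)) = √(1/16755 - 468*(-35)) = √(1/16755 + 16380) = √(274446901/16755) = √4598357826255/16755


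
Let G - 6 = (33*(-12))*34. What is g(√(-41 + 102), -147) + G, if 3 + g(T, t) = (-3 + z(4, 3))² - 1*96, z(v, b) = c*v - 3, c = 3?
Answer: -13521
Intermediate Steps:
z(v, b) = -3 + 3*v (z(v, b) = 3*v - 3 = -3 + 3*v)
g(T, t) = -63 (g(T, t) = -3 + ((-3 + (-3 + 3*4))² - 1*96) = -3 + ((-3 + (-3 + 12))² - 96) = -3 + ((-3 + 9)² - 96) = -3 + (6² - 96) = -3 + (36 - 96) = -3 - 60 = -63)
G = -13458 (G = 6 + (33*(-12))*34 = 6 - 396*34 = 6 - 13464 = -13458)
g(√(-41 + 102), -147) + G = -63 - 13458 = -13521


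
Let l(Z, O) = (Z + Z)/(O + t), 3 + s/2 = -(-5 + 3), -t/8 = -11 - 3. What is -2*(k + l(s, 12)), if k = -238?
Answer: 14758/31 ≈ 476.06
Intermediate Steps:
t = 112 (t = -8*(-11 - 3) = -8*(-14) = 112)
s = -2 (s = -6 + 2*(-(-5 + 3)) = -6 + 2*(-1*(-2)) = -6 + 2*2 = -6 + 4 = -2)
l(Z, O) = 2*Z/(112 + O) (l(Z, O) = (Z + Z)/(O + 112) = (2*Z)/(112 + O) = 2*Z/(112 + O))
-2*(k + l(s, 12)) = -2*(-238 + 2*(-2)/(112 + 12)) = -2*(-238 + 2*(-2)/124) = -2*(-238 + 2*(-2)*(1/124)) = -2*(-238 - 1/31) = -2*(-7379/31) = 14758/31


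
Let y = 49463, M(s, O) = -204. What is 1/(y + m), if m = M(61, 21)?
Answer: 1/49259 ≈ 2.0301e-5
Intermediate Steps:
m = -204
1/(y + m) = 1/(49463 - 204) = 1/49259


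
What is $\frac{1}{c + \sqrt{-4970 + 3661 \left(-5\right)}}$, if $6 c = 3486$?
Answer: $\frac{83}{51548} - \frac{5 i \sqrt{19}}{51548} \approx 0.0016102 - 0.0004228 i$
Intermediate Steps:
$c = 581$ ($c = \frac{1}{6} \cdot 3486 = 581$)
$\frac{1}{c + \sqrt{-4970 + 3661 \left(-5\right)}} = \frac{1}{581 + \sqrt{-4970 + 3661 \left(-5\right)}} = \frac{1}{581 + \sqrt{-4970 - 18305}} = \frac{1}{581 + \sqrt{-23275}} = \frac{1}{581 + 35 i \sqrt{19}}$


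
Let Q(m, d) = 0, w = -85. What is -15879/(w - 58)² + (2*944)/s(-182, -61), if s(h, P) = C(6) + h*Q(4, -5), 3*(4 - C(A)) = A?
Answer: 19287977/20449 ≈ 943.22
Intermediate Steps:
C(A) = 4 - A/3
s(h, P) = 2 (s(h, P) = (4 - ⅓*6) + h*0 = (4 - 2) + 0 = 2 + 0 = 2)
-15879/(w - 58)² + (2*944)/s(-182, -61) = -15879/(-85 - 58)² + (2*944)/2 = -15879/((-143)²) + 1888*(½) = -15879/20449 + 944 = 19287977/20449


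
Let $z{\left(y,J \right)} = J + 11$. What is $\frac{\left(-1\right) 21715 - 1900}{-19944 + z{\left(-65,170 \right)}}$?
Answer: $\frac{23615}{19763} \approx 1.1949$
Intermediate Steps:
$z{\left(y,J \right)} = 11 + J$
$\frac{\left(-1\right) 21715 - 1900}{-19944 + z{\left(-65,170 \right)}} = \frac{\left(-1\right) 21715 - 1900}{-19944 + \left(11 + 170\right)} = \frac{-21715 - 1900}{-19944 + 181} = - \frac{23615}{-19763} = \left(-23615\right) \left(- \frac{1}{19763}\right) = \frac{23615}{19763}$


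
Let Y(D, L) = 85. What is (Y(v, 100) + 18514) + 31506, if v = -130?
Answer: 50105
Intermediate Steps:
(Y(v, 100) + 18514) + 31506 = (85 + 18514) + 31506 = 18599 + 31506 = 50105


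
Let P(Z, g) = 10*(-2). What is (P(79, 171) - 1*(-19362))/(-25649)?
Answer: -19342/25649 ≈ -0.75410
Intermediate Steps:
P(Z, g) = -20
(P(79, 171) - 1*(-19362))/(-25649) = (-20 - 1*(-19362))/(-25649) = (-20 + 19362)*(-1/25649) = 19342*(-1/25649) = -19342/25649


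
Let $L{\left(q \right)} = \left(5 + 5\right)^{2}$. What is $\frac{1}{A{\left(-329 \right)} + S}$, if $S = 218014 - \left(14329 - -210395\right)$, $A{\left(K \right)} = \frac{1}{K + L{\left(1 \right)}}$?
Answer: $- \frac{229}{1536591} \approx -0.00014903$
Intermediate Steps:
$L{\left(q \right)} = 100$ ($L{\left(q \right)} = 10^{2} = 100$)
$A{\left(K \right)} = \frac{1}{100 + K}$ ($A{\left(K \right)} = \frac{1}{K + 100} = \frac{1}{100 + K}$)
$S = -6710$ ($S = 218014 - \left(14329 + 210395\right) = 218014 - 224724 = -6710$)
$\frac{1}{A{\left(-329 \right)} + S} = \frac{1}{\frac{1}{100 - 329} - 6710} = \frac{1}{\frac{1}{-229} - 6710} = \frac{1}{- \frac{1}{229} - 6710} = \frac{1}{- \frac{1536591}{229}} = - \frac{229}{1536591}$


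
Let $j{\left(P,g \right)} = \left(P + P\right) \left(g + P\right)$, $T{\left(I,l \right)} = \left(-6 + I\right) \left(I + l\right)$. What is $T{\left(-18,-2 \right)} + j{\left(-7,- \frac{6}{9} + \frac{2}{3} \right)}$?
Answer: $578$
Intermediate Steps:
$j{\left(P,g \right)} = 2 P \left(P + g\right)$
$T{\left(-18,-2 \right)} + j{\left(-7,- \frac{6}{9} + \frac{2}{3} \right)} = \left(\left(-18\right)^{2} - -108 - -12 - -36\right) + 2 \left(-7\right) \left(-7 + \left(- \frac{6}{9} + \frac{2}{3}\right)\right) = \left(324 + 108 + 12 + 36\right) + 2 \left(-7\right) \left(-7 + \left(\left(-6\right) \frac{1}{9} + 2 \cdot \frac{1}{3}\right)\right) = 480 + 2 \left(-7\right) \left(-7 + \left(- \frac{2}{3} + \frac{2}{3}\right)\right) = 480 + 2 \left(-7\right) \left(-7 + 0\right) = 480 + 2 \left(-7\right) \left(-7\right) = 480 + 98 = 578$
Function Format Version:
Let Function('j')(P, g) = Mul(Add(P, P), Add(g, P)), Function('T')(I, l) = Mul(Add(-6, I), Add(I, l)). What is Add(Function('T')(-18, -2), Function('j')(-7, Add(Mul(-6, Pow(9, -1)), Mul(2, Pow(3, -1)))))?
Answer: 578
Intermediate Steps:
Function('j')(P, g) = Mul(2, P, Add(P, g)) (Function('j')(P, g) = Mul(Mul(2, P), Add(P, g)) = Mul(2, P, Add(P, g)))
Add(Function('T')(-18, -2), Function('j')(-7, Add(Mul(-6, Pow(9, -1)), Mul(2, Pow(3, -1))))) = Add(Add(Pow(-18, 2), Mul(-6, -18), Mul(-6, -2), Mul(-18, -2)), Mul(2, -7, Add(-7, Add(Mul(-6, Pow(9, -1)), Mul(2, Pow(3, -1)))))) = Add(Add(324, 108, 12, 36), Mul(2, -7, Add(-7, Add(Mul(-6, Rational(1, 9)), Mul(2, Rational(1, 3)))))) = Add(480, Mul(2, -7, Add(-7, Add(Rational(-2, 3), Rational(2, 3))))) = Add(480, Mul(2, -7, Add(-7, 0))) = Add(480, Mul(2, -7, -7)) = Add(480, 98) = 578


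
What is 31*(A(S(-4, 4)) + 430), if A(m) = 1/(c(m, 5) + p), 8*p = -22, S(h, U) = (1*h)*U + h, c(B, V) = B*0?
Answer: 146506/11 ≈ 13319.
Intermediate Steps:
c(B, V) = 0
S(h, U) = h + U*h (S(h, U) = h*U + h = U*h + h = h + U*h)
p = -11/4 (p = (1/8)*(-22) = -11/4 ≈ -2.7500)
A(m) = -4/11 (A(m) = 1/(0 - 11/4) = 1/(-11/4) = -4/11)
31*(A(S(-4, 4)) + 430) = 31*(-4/11 + 430) = 31*(4726/11) = 146506/11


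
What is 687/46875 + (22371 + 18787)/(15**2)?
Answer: 25725811/140625 ≈ 182.94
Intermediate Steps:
687/46875 + (22371 + 18787)/(15**2) = 687*(1/46875) + 41158/225 = 229/15625 + 41158*(1/225) = 229/15625 + 41158/225 = 25725811/140625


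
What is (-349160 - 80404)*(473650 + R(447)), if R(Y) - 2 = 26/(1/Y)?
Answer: -208456240536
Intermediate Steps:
R(Y) = 2 + 26*Y (R(Y) = 2 + 26/(1/Y) = 2 + 26*Y)
(-349160 - 80404)*(473650 + R(447)) = (-349160 - 80404)*(473650 + (2 + 26*447)) = -429564*(473650 + (2 + 11622)) = -429564*(473650 + 11624) = -429564*485274 = -208456240536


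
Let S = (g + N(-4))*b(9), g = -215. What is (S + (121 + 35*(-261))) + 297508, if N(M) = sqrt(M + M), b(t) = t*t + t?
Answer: 269144 + 180*I*sqrt(2) ≈ 2.6914e+5 + 254.56*I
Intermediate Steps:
b(t) = t + t**2 (b(t) = t**2 + t = t + t**2)
N(M) = sqrt(2)*sqrt(M) (N(M) = sqrt(2*M) = sqrt(2)*sqrt(M))
S = -19350 + 180*I*sqrt(2) (S = (-215 + sqrt(2)*sqrt(-4))*(9*(1 + 9)) = (-215 + sqrt(2)*(2*I))*(9*10) = (-215 + 2*I*sqrt(2))*90 = -19350 + 180*I*sqrt(2) ≈ -19350.0 + 254.56*I)
(S + (121 + 35*(-261))) + 297508 = ((-19350 + 180*I*sqrt(2)) + (121 + 35*(-261))) + 297508 = ((-19350 + 180*I*sqrt(2)) + (121 - 9135)) + 297508 = ((-19350 + 180*I*sqrt(2)) - 9014) + 297508 = (-28364 + 180*I*sqrt(2)) + 297508 = 269144 + 180*I*sqrt(2)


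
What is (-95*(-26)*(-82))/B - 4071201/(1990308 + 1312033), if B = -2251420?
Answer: -424856360464/371747828711 ≈ -1.1429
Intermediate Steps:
(-95*(-26)*(-82))/B - 4071201/(1990308 + 1312033) = (-95*(-26)*(-82))/(-2251420) - 4071201/(1990308 + 1312033) = (2470*(-82))*(-1/2251420) - 4071201/3302341 = -202540*(-1/2251420) - 4071201*1/3302341 = 10127/112571 - 4071201/3302341 = -424856360464/371747828711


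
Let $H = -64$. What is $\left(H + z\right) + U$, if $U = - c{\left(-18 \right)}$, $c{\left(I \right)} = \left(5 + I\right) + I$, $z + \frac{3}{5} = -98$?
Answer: $- \frac{658}{5} \approx -131.6$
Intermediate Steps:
$z = - \frac{493}{5}$ ($z = - \frac{3}{5} - 98 = - \frac{493}{5} \approx -98.6$)
$c{\left(I \right)} = 5 + 2 I$
$U = 31$ ($U = - (5 + 2 \left(-18\right)) = - (5 - 36) = \left(-1\right) \left(-31\right) = 31$)
$\left(H + z\right) + U = \left(-64 - \frac{493}{5}\right) + 31 = - \frac{813}{5} + 31 = - \frac{658}{5}$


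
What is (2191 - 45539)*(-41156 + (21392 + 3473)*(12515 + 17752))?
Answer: -32621441991052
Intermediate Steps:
(2191 - 45539)*(-41156 + (21392 + 3473)*(12515 + 17752)) = -43348*(-41156 + 24865*30267) = -43348*(-41156 + 752588955) = -43348*752547799 = -32621441991052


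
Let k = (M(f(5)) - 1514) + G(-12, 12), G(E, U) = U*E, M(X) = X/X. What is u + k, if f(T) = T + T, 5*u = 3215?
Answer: -1014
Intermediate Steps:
u = 643 (u = (⅕)*3215 = 643)
f(T) = 2*T
M(X) = 1
G(E, U) = E*U
k = -1657 (k = (1 - 1514) - 12*12 = -1513 - 144 = -1657)
u + k = 643 - 1657 = -1014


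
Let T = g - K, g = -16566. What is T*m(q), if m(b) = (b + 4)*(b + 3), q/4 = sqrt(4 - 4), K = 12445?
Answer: -348132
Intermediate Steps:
q = 0 (q = 4*sqrt(4 - 4) = 4*sqrt(0) = 4*0 = 0)
m(b) = (3 + b)*(4 + b) (m(b) = (4 + b)*(3 + b) = (3 + b)*(4 + b))
T = -29011 (T = -16566 - 1*12445 = -16566 - 12445 = -29011)
T*m(q) = -29011*(12 + 0**2 + 7*0) = -29011*(12 + 0 + 0) = -29011*12 = -348132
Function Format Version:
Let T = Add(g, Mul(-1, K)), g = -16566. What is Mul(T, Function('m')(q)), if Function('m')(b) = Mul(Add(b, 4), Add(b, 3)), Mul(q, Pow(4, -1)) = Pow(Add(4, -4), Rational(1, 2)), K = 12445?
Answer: -348132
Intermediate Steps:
q = 0 (q = Mul(4, Pow(Add(4, -4), Rational(1, 2))) = Mul(4, Pow(0, Rational(1, 2))) = Mul(4, 0) = 0)
Function('m')(b) = Mul(Add(3, b), Add(4, b)) (Function('m')(b) = Mul(Add(4, b), Add(3, b)) = Mul(Add(3, b), Add(4, b)))
T = -29011 (T = Add(-16566, Mul(-1, 12445)) = Add(-16566, -12445) = -29011)
Mul(T, Function('m')(q)) = Mul(-29011, Add(12, Pow(0, 2), Mul(7, 0))) = Mul(-29011, Add(12, 0, 0)) = Mul(-29011, 12) = -348132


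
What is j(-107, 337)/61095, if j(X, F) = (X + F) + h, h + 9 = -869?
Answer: -216/20365 ≈ -0.010606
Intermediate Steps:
h = -878 (h = -9 - 869 = -878)
j(X, F) = -878 + F + X (j(X, F) = (X + F) - 878 = (F + X) - 878 = -878 + F + X)
j(-107, 337)/61095 = (-878 + 337 - 107)/61095 = -648*1/61095 = -216/20365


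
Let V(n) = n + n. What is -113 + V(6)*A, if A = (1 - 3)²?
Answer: -65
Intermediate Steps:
A = 4 (A = (-2)² = 4)
V(n) = 2*n
-113 + V(6)*A = -113 + (2*6)*4 = -113 + 12*4 = -113 + 48 = -65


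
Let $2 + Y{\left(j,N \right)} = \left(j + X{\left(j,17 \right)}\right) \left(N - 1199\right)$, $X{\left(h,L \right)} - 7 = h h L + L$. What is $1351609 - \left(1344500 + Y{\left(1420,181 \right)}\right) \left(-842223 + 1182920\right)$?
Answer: $11888943398205727$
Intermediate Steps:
$X{\left(h,L \right)} = 7 + L + L h^{2}$ ($X{\left(h,L \right)} = 7 + \left(h h L + L\right) = 7 + \left(h^{2} L + L\right) = 7 + \left(L h^{2} + L\right) = 7 + \left(L + L h^{2}\right) = 7 + L + L h^{2}$)
$Y{\left(j,N \right)} = -2 + \left(-1199 + N\right) \left(24 + j + 17 j^{2}\right)$ ($Y{\left(j,N \right)} = -2 + \left(j + \left(7 + 17 + 17 j^{2}\right)\right) \left(N - 1199\right) = -2 + \left(j + \left(24 + 17 j^{2}\right)\right) \left(-1199 + N\right) = -2 + \left(24 + j + 17 j^{2}\right) \left(-1199 + N\right) = -2 + \left(-1199 + N\right) \left(24 + j + 17 j^{2}\right)$)
$1351609 - \left(1344500 + Y{\left(1420,181 \right)}\right) \left(-842223 + 1182920\right) = 1351609 - \left(1344500 - \left(1474338 + 41100281200 - 181 \left(24 + 17 \cdot 1420^{2}\right)\right)\right) \left(-842223 + 1182920\right) = 1351609 - \left(1344500 - \left(41101755538 - 181 \left(24 + 17 \cdot 2016400\right)\right)\right) 340697 = 1351609 - \left(1344500 - \left(41101755538 - 181 \left(24 + 34278800\right)\right)\right) 340697 = 1351609 - \left(1344500 - 34897288394\right) 340697 = 1351609 - \left(-34895943894\right) 340697 = 1351609 - -11888943396854118 = 1351609 + 11888943396854118 = 11888943398205727$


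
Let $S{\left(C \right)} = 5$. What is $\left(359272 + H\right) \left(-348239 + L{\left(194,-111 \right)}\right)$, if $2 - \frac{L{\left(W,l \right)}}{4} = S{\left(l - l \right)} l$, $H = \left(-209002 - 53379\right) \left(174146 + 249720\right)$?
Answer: $38481276237486414$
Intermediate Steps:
$H = -111214384946$ ($H = \left(-262381\right) 423866 = -111214384946$)
$L{\left(W,l \right)} = 8 - 20 l$ ($L{\left(W,l \right)} = 8 - 4 \cdot 5 l = 8 - 20 l$)
$\left(359272 + H\right) \left(-348239 + L{\left(194,-111 \right)}\right) = \left(359272 - 111214384946\right) \left(-348239 + \left(8 - -2220\right)\right) = - 111214025674 \left(-348239 + \left(8 + 2220\right)\right) = - 111214025674 \left(-348239 + 2228\right) = \left(-111214025674\right) \left(-346011\right) = 38481276237486414$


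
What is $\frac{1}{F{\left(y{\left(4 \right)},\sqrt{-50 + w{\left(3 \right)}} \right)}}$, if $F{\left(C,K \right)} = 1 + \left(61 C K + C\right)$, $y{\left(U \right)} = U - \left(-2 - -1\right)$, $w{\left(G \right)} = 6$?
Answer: $\frac{3}{2046568} - \frac{305 i \sqrt{11}}{2046568} \approx 1.4659 \cdot 10^{-6} - 0.00049428 i$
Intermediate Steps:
$y{\left(U \right)} = 1 + U$ ($y{\left(U \right)} = U - \left(-2 + 1\right) = U - -1 = U + 1 = 1 + U$)
$F{\left(C,K \right)} = 1 + C + 61 C K$ ($F{\left(C,K \right)} = 1 + \left(61 C K + C\right) = 1 + \left(C + 61 C K\right) = 1 + C + 61 C K$)
$\frac{1}{F{\left(y{\left(4 \right)},\sqrt{-50 + w{\left(3 \right)}} \right)}} = \frac{1}{1 + \left(1 + 4\right) + 61 \left(1 + 4\right) \sqrt{-50 + 6}} = \frac{1}{1 + 5 + 61 \cdot 5 \sqrt{-44}} = \frac{1}{1 + 5 + 61 \cdot 5 \cdot 2 i \sqrt{11}} = \frac{1}{1 + 5 + 610 i \sqrt{11}} = \frac{1}{6 + 610 i \sqrt{11}}$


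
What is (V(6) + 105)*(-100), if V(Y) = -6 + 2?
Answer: -10100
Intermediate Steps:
V(Y) = -4
(V(6) + 105)*(-100) = (-4 + 105)*(-100) = 101*(-100) = -10100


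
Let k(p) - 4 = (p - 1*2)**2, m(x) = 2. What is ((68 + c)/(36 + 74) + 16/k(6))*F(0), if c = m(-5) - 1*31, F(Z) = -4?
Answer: -254/55 ≈ -4.6182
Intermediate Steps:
c = -29 (c = 2 - 1*31 = 2 - 31 = -29)
k(p) = 4 + (-2 + p)**2 (k(p) = 4 + (p - 1*2)**2 = 4 + (p - 2)**2 = 4 + (-2 + p)**2)
((68 + c)/(36 + 74) + 16/k(6))*F(0) = ((68 - 29)/(36 + 74) + 16/(4 + (-2 + 6)**2))*(-4) = (39/110 + 16/(4 + 4**2))*(-4) = (39*(1/110) + 16/(4 + 16))*(-4) = (39/110 + 16/20)*(-4) = (39/110 + 16*(1/20))*(-4) = (39/110 + 4/5)*(-4) = (127/110)*(-4) = -254/55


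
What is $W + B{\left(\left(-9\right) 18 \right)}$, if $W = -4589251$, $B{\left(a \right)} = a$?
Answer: $-4589413$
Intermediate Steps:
$W + B{\left(\left(-9\right) 18 \right)} = -4589251 - 162 = -4589413$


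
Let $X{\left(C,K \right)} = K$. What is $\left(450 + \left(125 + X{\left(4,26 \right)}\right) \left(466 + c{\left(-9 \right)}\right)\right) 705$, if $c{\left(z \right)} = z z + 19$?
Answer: $60570780$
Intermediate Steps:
$c{\left(z \right)} = 19 + z^{2}$ ($c{\left(z \right)} = z^{2} + 19 = 19 + z^{2}$)
$\left(450 + \left(125 + X{\left(4,26 \right)}\right) \left(466 + c{\left(-9 \right)}\right)\right) 705 = \left(450 + \left(125 + 26\right) \left(466 + \left(19 + \left(-9\right)^{2}\right)\right)\right) 705 = \left(450 + 151 \left(466 + \left(19 + 81\right)\right)\right) 705 = \left(450 + 151 \left(466 + 100\right)\right) 705 = \left(450 + 151 \cdot 566\right) 705 = \left(450 + 85466\right) 705 = 85916 \cdot 705 = 60570780$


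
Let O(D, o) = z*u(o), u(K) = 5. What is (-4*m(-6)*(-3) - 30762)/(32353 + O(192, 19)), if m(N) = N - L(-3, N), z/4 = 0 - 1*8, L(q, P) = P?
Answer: -3418/3577 ≈ -0.95555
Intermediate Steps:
z = -32 (z = 4*(0 - 1*8) = 4*(0 - 8) = 4*(-8) = -32)
m(N) = 0 (m(N) = N - N = 0)
O(D, o) = -160 (O(D, o) = -32*5 = -160)
(-4*m(-6)*(-3) - 30762)/(32353 + O(192, 19)) = (-4*0*(-3) - 30762)/(32353 - 160) = (0*(-3) - 30762)/32193 = (0 - 30762)*(1/32193) = -30762*1/32193 = -3418/3577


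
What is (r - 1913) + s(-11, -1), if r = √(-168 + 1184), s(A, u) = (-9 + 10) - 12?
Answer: -1924 + 2*√254 ≈ -1892.1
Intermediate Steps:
s(A, u) = -11 (s(A, u) = 1 - 12 = -11)
r = 2*√254 (r = √1016 = 2*√254 ≈ 31.875)
(r - 1913) + s(-11, -1) = (2*√254 - 1913) - 11 = (-1913 + 2*√254) - 11 = -1924 + 2*√254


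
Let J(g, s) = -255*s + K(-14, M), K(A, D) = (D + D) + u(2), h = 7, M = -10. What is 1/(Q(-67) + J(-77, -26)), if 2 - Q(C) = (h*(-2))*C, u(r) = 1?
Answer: 1/5675 ≈ 0.00017621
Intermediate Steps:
K(A, D) = 1 + 2*D (K(A, D) = (D + D) + 1 = 2*D + 1 = 1 + 2*D)
Q(C) = 2 + 14*C (Q(C) = 2 - 7*(-2)*C = 2 - (-14)*C = 2 + 14*C)
J(g, s) = -19 - 255*s (J(g, s) = -255*s + (1 + 2*(-10)) = -255*s + (1 - 20) = -255*s - 19 = -19 - 255*s)
1/(Q(-67) + J(-77, -26)) = 1/((2 + 14*(-67)) + (-19 - 255*(-26))) = 1/((2 - 938) + (-19 + 6630)) = 1/(-936 + 6611) = 1/5675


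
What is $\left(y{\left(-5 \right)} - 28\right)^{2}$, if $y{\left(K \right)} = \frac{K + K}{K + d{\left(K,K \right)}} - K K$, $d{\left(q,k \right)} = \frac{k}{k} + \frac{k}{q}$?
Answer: $\frac{22201}{9} \approx 2466.8$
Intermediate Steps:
$d{\left(q,k \right)} = 1 + \frac{k}{q}$
$y{\left(K \right)} = - K^{2} + \frac{2 K}{2 + K}$ ($y{\left(K \right)} = \frac{K + K}{K + \frac{K + K}{K}} - K K = \frac{2 K}{K + \frac{2 K}{K}} - K^{2} = \frac{2 K}{K + 2} - K^{2} = \frac{2 K}{2 + K} - K^{2} = - K^{2} + \frac{2 K}{2 + K}$)
$\left(y{\left(-5 \right)} - 28\right)^{2} = \left(- \frac{5 \left(2 - \left(-5\right)^{2} - -10\right)}{2 - 5} - 28\right)^{2} = \left(- \frac{5 \left(2 - 25 + 10\right)}{-3} - 28\right)^{2} = \left(\left(-5\right) \left(- \frac{1}{3}\right) \left(2 - 25 + 10\right) - 28\right)^{2} = \left(\left(-5\right) \left(- \frac{1}{3}\right) \left(-13\right) - 28\right)^{2} = \left(- \frac{65}{3} - 28\right)^{2} = \left(- \frac{149}{3}\right)^{2} = \frac{22201}{9}$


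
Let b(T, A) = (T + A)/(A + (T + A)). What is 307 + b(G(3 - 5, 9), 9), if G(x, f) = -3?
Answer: 1537/5 ≈ 307.40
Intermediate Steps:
b(T, A) = (A + T)/(T + 2*A) (b(T, A) = (A + T)/(A + (A + T)) = (A + T)/(T + 2*A))
307 + b(G(3 - 5, 9), 9) = 307 + (9 - 3)/(-3 + 2*9) = 307 + 6/(-3 + 18) = 307 + 6/15 = 307 + (1/15)*6 = 307 + ⅖ = 1537/5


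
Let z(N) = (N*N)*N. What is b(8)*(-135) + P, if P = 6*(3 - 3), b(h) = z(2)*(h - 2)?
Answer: -6480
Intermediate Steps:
z(N) = N³ (z(N) = N²*N = N³)
b(h) = -16 + 8*h (b(h) = 2³*(h - 2) = 8*(-2 + h) = -16 + 8*h)
P = 0 (P = 6*0 = 0)
b(8)*(-135) + P = (-16 + 8*8)*(-135) + 0 = (-16 + 64)*(-135) + 0 = 48*(-135) + 0 = -6480 + 0 = -6480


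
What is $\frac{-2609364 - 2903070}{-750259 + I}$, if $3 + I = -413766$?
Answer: $\frac{2756217}{582014} \approx 4.7357$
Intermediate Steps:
$I = -413769$ ($I = -3 - 413766 = -413769$)
$\frac{-2609364 - 2903070}{-750259 + I} = \frac{-2609364 - 2903070}{-750259 - 413769} = - \frac{5512434}{-1164028} = \left(-5512434\right) \left(- \frac{1}{1164028}\right) = \frac{2756217}{582014}$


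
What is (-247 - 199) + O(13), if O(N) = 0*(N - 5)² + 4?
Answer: -442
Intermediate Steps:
O(N) = 4 (O(N) = 0*(-5 + N)² + 4 = 0 + 4 = 4)
(-247 - 199) + O(13) = (-247 - 199) + 4 = -446 + 4 = -442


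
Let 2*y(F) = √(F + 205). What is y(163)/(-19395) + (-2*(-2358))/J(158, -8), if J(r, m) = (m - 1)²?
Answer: 524/9 - 2*√23/19395 ≈ 58.222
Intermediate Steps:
J(r, m) = (-1 + m)²
y(F) = √(205 + F)/2 (y(F) = √(F + 205)/2 = √(205 + F)/2)
y(163)/(-19395) + (-2*(-2358))/J(158, -8) = (√(205 + 163)/2)/(-19395) + (-2*(-2358))/((-1 - 8)²) = (√368/2)*(-1/19395) + 4716/((-9)²) = ((4*√23)/2)*(-1/19395) + 4716/81 = (2*√23)*(-1/19395) + 4716*(1/81) = -2*√23/19395 + 524/9 = 524/9 - 2*√23/19395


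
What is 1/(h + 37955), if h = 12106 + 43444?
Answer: 1/93505 ≈ 1.0695e-5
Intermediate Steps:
h = 55550
1/(h + 37955) = 1/(55550 + 37955) = 1/93505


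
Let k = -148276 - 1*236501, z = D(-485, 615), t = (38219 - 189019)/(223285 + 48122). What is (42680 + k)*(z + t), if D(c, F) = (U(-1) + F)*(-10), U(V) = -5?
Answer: 566421463149500/271407 ≈ 2.0870e+9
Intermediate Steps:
t = -150800/271407 ≈ -0.55562
D(c, F) = 50 - 10*F (D(c, F) = (-5 + F)*(-10) = 50 - 10*F)
z = -6100 (z = 50 - 10*615 = 50 - 6150 = -6100)
k = -384777 (k = -148276 - 236501 = -384777)
(42680 + k)*(z + t) = (42680 - 384777)*(-6100 - 150800/271407) = -342097*(-1655733500/271407) = 566421463149500/271407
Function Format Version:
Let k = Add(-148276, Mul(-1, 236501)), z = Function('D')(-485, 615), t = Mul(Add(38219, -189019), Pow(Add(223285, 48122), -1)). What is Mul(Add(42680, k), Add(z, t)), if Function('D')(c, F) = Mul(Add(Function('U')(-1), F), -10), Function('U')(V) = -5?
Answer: Rational(566421463149500, 271407) ≈ 2.0870e+9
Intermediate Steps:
t = Rational(-150800, 271407) (t = Mul(-150800, Pow(271407, -1)) = Mul(-150800, Rational(1, 271407)) = Rational(-150800, 271407) ≈ -0.55562)
Function('D')(c, F) = Add(50, Mul(-10, F)) (Function('D')(c, F) = Mul(Add(-5, F), -10) = Add(50, Mul(-10, F)))
z = -6100 (z = Add(50, Mul(-10, 615)) = Add(50, -6150) = -6100)
k = -384777 (k = Add(-148276, -236501) = -384777)
Mul(Add(42680, k), Add(z, t)) = Mul(Add(42680, -384777), Add(-6100, Rational(-150800, 271407))) = Mul(-342097, Rational(-1655733500, 271407)) = Rational(566421463149500, 271407)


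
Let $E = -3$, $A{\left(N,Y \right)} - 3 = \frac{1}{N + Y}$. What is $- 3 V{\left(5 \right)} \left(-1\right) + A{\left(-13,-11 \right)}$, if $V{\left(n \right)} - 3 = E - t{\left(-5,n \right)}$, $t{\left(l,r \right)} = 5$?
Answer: $- \frac{289}{24} \approx -12.042$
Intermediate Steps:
$A{\left(N,Y \right)} = 3 + \frac{1}{N + Y}$
$V{\left(n \right)} = -5$ ($V{\left(n \right)} = 3 - 8 = -5$)
$- 3 V{\left(5 \right)} \left(-1\right) + A{\left(-13,-11 \right)} = \left(-3\right) \left(-5\right) \left(-1\right) + \frac{1 + 3 \left(-13\right) + 3 \left(-11\right)}{-13 - 11} = 15 \left(-1\right) + \frac{1 - 39 - 33}{-24} = -15 - - \frac{71}{24} = -15 + \frac{71}{24} = - \frac{289}{24}$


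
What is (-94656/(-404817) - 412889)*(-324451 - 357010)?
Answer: 37967461427656959/134939 ≈ 2.8137e+11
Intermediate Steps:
(-94656/(-404817) - 412889)*(-324451 - 357010) = (-94656*(-1/404817) - 412889)*(-681461) = (31552/134939 - 412889)*(-681461) = -55714797219/134939*(-681461) = 37967461427656959/134939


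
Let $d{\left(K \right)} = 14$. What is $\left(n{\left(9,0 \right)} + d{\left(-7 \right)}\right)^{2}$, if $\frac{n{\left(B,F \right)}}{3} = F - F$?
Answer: $196$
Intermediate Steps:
$n{\left(B,F \right)} = 0$ ($n{\left(B,F \right)} = 3 \left(F - F\right) = 3 \cdot 0 = 0$)
$\left(n{\left(9,0 \right)} + d{\left(-7 \right)}\right)^{2} = \left(0 + 14\right)^{2} = 14^{2} = 196$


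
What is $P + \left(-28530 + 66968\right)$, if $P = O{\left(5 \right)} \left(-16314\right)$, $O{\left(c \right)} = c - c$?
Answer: $38438$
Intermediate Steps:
$O{\left(c \right)} = 0$
$P = 0$ ($P = 0 \left(-16314\right) = 0$)
$P + \left(-28530 + 66968\right) = 0 + \left(-28530 + 66968\right) = 0 + 38438 = 38438$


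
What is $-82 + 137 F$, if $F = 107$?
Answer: $14577$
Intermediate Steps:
$-82 + 137 F = -82 + 137 \cdot 107 = -82 + 14659 = 14577$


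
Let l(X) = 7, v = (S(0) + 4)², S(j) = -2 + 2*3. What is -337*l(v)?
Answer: -2359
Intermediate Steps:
S(j) = 4 (S(j) = -2 + 6 = 4)
v = 64 (v = (4 + 4)² = 8² = 64)
-337*l(v) = -337*7 = -2359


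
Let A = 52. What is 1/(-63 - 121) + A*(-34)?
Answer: -325313/184 ≈ -1768.0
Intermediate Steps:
1/(-63 - 121) + A*(-34) = 1/(-63 - 121) + 52*(-34) = 1/(-184) - 1768 = -1/184 - 1768 = -325313/184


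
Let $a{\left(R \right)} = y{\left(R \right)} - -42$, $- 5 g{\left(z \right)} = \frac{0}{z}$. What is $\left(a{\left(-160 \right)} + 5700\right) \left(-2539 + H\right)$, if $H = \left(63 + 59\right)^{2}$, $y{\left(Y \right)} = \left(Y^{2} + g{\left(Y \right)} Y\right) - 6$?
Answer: $386842920$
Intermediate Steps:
$g{\left(z \right)} = 0$ ($g{\left(z \right)} = - \frac{0 \frac{1}{z}}{5} = \left(- \frac{1}{5}\right) 0 = 0$)
$y{\left(Y \right)} = -6 + Y^{2}$ ($y{\left(Y \right)} = \left(Y^{2} + 0 Y\right) - 6 = \left(Y^{2} + 0\right) - 6 = Y^{2} - 6 = -6 + Y^{2}$)
$a{\left(R \right)} = 36 + R^{2}$ ($a{\left(R \right)} = \left(-6 + R^{2}\right) - -42 = \left(-6 + R^{2}\right) + 42 = 36 + R^{2}$)
$H = 14884$ ($H = 122^{2} = 14884$)
$\left(a{\left(-160 \right)} + 5700\right) \left(-2539 + H\right) = \left(\left(36 + \left(-160\right)^{2}\right) + 5700\right) \left(-2539 + 14884\right) = \left(\left(36 + 25600\right) + 5700\right) 12345 = \left(25636 + 5700\right) 12345 = 31336 \cdot 12345 = 386842920$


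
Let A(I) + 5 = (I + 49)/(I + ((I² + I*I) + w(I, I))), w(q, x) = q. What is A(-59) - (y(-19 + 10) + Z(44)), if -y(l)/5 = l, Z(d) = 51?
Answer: -345627/3422 ≈ -101.00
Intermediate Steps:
y(l) = -5*l
A(I) = -5 + (49 + I)/(2*I + 2*I²) (A(I) = -5 + (I + 49)/(I + ((I² + I*I) + I)) = -5 + (49 + I)/(I + ((I² + I²) + I)) = -5 + (49 + I)/(I + (2*I² + I)) = -5 + (49 + I)/(I + (I + 2*I²)) = -5 + (49 + I)/(2*I + 2*I²))
A(-59) - (y(-19 + 10) + Z(44)) = (½)*(49 - 10*(-59)² - 9*(-59))/(-59*(1 - 59)) - (-5*(-19 + 10) + 51) = (½)*(-1/59)*(49 - 10*3481 + 531)/(-58) - (-5*(-9) + 51) = (½)*(-1/59)*(-1/58)*(49 - 34810 + 531) - (45 + 51) = (½)*(-1/59)*(-1/58)*(-34230) - 1*96 = -17115/3422 - 96 = -345627/3422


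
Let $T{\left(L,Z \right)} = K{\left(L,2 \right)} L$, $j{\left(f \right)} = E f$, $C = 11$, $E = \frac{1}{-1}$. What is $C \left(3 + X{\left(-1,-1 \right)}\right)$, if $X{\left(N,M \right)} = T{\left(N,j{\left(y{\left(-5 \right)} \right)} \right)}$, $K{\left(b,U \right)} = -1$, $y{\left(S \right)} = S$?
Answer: $44$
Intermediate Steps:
$E = -1$
$j{\left(f \right)} = - f$
$T{\left(L,Z \right)} = - L$
$X{\left(N,M \right)} = - N$
$C \left(3 + X{\left(-1,-1 \right)}\right) = 11 \left(3 - -1\right) = 11 \left(3 + 1\right) = 11 \cdot 4 = 44$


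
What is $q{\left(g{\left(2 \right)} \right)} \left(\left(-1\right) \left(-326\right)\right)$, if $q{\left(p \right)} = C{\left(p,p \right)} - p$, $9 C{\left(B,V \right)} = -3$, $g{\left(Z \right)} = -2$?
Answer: $\frac{1630}{3} \approx 543.33$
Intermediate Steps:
$C{\left(B,V \right)} = - \frac{1}{3}$ ($C{\left(B,V \right)} = \frac{1}{9} \left(-3\right) = - \frac{1}{3}$)
$q{\left(p \right)} = - \frac{1}{3} - p$
$q{\left(g{\left(2 \right)} \right)} \left(\left(-1\right) \left(-326\right)\right) = \left(- \frac{1}{3} - -2\right) \left(\left(-1\right) \left(-326\right)\right) = \left(- \frac{1}{3} + 2\right) 326 = \frac{5}{3} \cdot 326 = \frac{1630}{3}$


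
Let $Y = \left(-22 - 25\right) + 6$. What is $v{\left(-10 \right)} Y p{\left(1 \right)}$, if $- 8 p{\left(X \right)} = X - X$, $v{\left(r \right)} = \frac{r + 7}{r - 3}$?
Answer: $0$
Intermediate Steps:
$v{\left(r \right)} = \frac{7 + r}{-3 + r}$
$p{\left(X \right)} = 0$ ($p{\left(X \right)} = - \frac{X - X}{8} = \left(- \frac{1}{8}\right) 0 = 0$)
$Y = -41$ ($Y = -47 + 6 = -41$)
$v{\left(-10 \right)} Y p{\left(1 \right)} = \frac{7 - 10}{-3 - 10} \left(-41\right) 0 = \frac{1}{-13} \left(-3\right) \left(-41\right) 0 = \left(- \frac{1}{13}\right) \left(-3\right) \left(-41\right) 0 = \frac{3}{13} \left(-41\right) 0 = \left(- \frac{123}{13}\right) 0 = 0$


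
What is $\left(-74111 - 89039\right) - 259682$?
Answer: $-422832$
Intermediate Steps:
$\left(-74111 - 89039\right) - 259682 = -163150 - 259682 = -422832$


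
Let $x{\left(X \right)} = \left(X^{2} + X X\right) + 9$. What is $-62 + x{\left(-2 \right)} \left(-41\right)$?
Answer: $-759$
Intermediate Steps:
$x{\left(X \right)} = 9 + 2 X^{2}$ ($x{\left(X \right)} = \left(X^{2} + X^{2}\right) + 9 = 2 X^{2} + 9 = 9 + 2 X^{2}$)
$-62 + x{\left(-2 \right)} \left(-41\right) = -62 + \left(9 + 2 \left(-2\right)^{2}\right) \left(-41\right) = -62 + \left(9 + 2 \cdot 4\right) \left(-41\right) = -62 + \left(9 + 8\right) \left(-41\right) = -62 + 17 \left(-41\right) = -62 - 697 = -759$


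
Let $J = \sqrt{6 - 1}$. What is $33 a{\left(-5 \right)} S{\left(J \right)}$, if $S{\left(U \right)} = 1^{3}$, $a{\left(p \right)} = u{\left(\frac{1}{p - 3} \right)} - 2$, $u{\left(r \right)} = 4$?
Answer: $66$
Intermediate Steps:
$J = \sqrt{5} \approx 2.2361$
$a{\left(p \right)} = 2$ ($a{\left(p \right)} = 4 - 2 = 2$)
$S{\left(U \right)} = 1$
$33 a{\left(-5 \right)} S{\left(J \right)} = 33 \cdot 2 \cdot 1 = 66 \cdot 1 = 66$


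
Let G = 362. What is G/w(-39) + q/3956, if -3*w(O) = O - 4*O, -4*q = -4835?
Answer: -5539723/617136 ≈ -8.9765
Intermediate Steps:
q = 4835/4 (q = -¼*(-4835) = 4835/4 ≈ 1208.8)
w(O) = O (w(O) = -(O - 4*O)/3 = -(-1)*O = O)
G/w(-39) + q/3956 = 362/(-39) + (4835/4)/3956 = 362*(-1/39) + (4835/4)*(1/3956) = -362/39 + 4835/15824 = -5539723/617136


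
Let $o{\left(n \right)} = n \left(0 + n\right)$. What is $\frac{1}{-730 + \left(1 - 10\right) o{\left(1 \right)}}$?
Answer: $- \frac{1}{739} \approx -0.0013532$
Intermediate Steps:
$o{\left(n \right)} = n^{2}$ ($o{\left(n \right)} = n n = n^{2}$)
$\frac{1}{-730 + \left(1 - 10\right) o{\left(1 \right)}} = \frac{1}{-730 + \left(1 - 10\right) 1^{2}} = \frac{1}{-730 - 9} = \frac{1}{-739} = - \frac{1}{739}$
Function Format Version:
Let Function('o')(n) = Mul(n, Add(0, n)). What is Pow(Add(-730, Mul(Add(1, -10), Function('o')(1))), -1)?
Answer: Rational(-1, 739) ≈ -0.0013532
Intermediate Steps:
Function('o')(n) = Pow(n, 2) (Function('o')(n) = Mul(n, n) = Pow(n, 2))
Pow(Add(-730, Mul(Add(1, -10), Function('o')(1))), -1) = Pow(Add(-730, Mul(Add(1, -10), Pow(1, 2))), -1) = Pow(Add(-730, Mul(-9, 1)), -1) = Pow(Add(-730, -9), -1) = Pow(-739, -1) = Rational(-1, 739)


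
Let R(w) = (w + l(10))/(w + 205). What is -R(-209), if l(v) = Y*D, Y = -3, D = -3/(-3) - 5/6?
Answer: -419/8 ≈ -52.375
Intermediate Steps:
D = ⅙ (D = -3*(-⅓) - 5*⅙ = 1 - ⅚ = ⅙ ≈ 0.16667)
l(v) = -½ (l(v) = -3*⅙ = -½)
R(w) = (-½ + w)/(205 + w) (R(w) = (w - ½)/(w + 205) = (-½ + w)/(205 + w))
-R(-209) = -(-½ - 209)/(205 - 209) = -(-419)/((-4)*2) = -(-1)*(-419)/(4*2) = -1*419/8 = -419/8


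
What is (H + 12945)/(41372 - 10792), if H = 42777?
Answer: 27861/15290 ≈ 1.8222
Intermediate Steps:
(H + 12945)/(41372 - 10792) = (42777 + 12945)/(41372 - 10792) = 55722/30580 = 55722*(1/30580) = 27861/15290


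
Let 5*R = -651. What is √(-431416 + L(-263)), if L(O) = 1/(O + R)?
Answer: 3*I*√185276683414/1966 ≈ 656.82*I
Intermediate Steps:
R = -651/5 (R = (⅕)*(-651) = -651/5 ≈ -130.20)
L(O) = 1/(-651/5 + O) (L(O) = 1/(O - 651/5) = 1/(-651/5 + O))
√(-431416 + L(-263)) = √(-431416 + 5/(-651 + 5*(-263))) = √(-431416 + 5/(-651 - 1315)) = √(-431416 + 5/(-1966)) = √(-431416 + 5*(-1/1966)) = √(-431416 - 5/1966) = √(-848163861/1966) = 3*I*√185276683414/1966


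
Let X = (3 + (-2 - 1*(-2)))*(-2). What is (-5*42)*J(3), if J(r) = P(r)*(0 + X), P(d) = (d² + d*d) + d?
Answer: 26460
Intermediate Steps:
P(d) = d + 2*d² (P(d) = (d² + d²) + d = 2*d² + d = d + 2*d²)
X = -6 (X = (3 + (-2 + 2))*(-2) = (3 + 0)*(-2) = 3*(-2) = -6)
J(r) = -6*r*(1 + 2*r) (J(r) = (r*(1 + 2*r))*(0 - 6) = (r*(1 + 2*r))*(-6) = -6*r*(1 + 2*r))
(-5*42)*J(3) = (-5*42)*(-6*3*(1 + 2*3)) = -(-1260)*3*(1 + 6) = -(-1260)*3*7 = -210*(-126) = 26460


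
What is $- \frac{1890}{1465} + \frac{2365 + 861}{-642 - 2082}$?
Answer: $- \frac{987445}{399066} \approx -2.4744$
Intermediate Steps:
$- \frac{1890}{1465} + \frac{2365 + 861}{-642 - 2082} = \left(-1890\right) \frac{1}{1465} + \frac{3226}{-2724} = - \frac{378}{293} + 3226 \left(- \frac{1}{2724}\right) = - \frac{378}{293} - \frac{1613}{1362} = - \frac{987445}{399066}$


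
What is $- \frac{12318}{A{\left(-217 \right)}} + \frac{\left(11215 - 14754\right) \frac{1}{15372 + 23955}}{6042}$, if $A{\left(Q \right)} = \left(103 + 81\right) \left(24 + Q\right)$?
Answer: $\frac{731700074611}{2109534730452} \approx 0.34685$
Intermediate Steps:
$A{\left(Q \right)} = 4416 + 184 Q$ ($A{\left(Q \right)} = 184 \left(24 + Q\right) = 4416 + 184 Q$)
$- \frac{12318}{A{\left(-217 \right)}} + \frac{\left(11215 - 14754\right) \frac{1}{15372 + 23955}}{6042} = - \frac{12318}{4416 + 184 \left(-217\right)} + \frac{\left(11215 - 14754\right) \frac{1}{15372 + 23955}}{6042} = - \frac{12318}{4416 - 39928} + - \frac{3539}{39327} \cdot \frac{1}{6042} = - \frac{12318}{-35512} + \left(-3539\right) \frac{1}{39327} \cdot \frac{1}{6042} = \left(-12318\right) \left(- \frac{1}{35512}\right) - \frac{3539}{237613734} = \frac{6159}{17756} - \frac{3539}{237613734} = \frac{731700074611}{2109534730452}$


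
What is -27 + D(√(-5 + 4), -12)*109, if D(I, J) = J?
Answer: -1335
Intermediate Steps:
-27 + D(√(-5 + 4), -12)*109 = -27 - 12*109 = -27 - 1308 = -1335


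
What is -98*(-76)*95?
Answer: 707560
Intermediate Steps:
-98*(-76)*95 = 7448*95 = 707560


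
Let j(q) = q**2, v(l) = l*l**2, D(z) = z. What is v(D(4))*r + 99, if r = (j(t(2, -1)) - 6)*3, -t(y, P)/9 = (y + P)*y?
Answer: 61155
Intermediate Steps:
t(y, P) = -9*y*(P + y) (t(y, P) = -9*(y + P)*y = -9*(P + y)*y = -9*y*(P + y))
v(l) = l**3
r = 954 (r = ((-9*2*(-1 + 2))**2 - 6)*3 = ((-9*2*1)**2 - 6)*3 = ((-18)**2 - 6)*3 = (324 - 6)*3 = 318*3 = 954)
v(D(4))*r + 99 = 4**3*954 + 99 = 64*954 + 99 = 61056 + 99 = 61155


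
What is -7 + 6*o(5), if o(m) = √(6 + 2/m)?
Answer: -7 + 24*√10/5 ≈ 8.1789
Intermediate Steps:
-7 + 6*o(5) = -7 + 6*√(6 + 2/5) = -7 + 6*√(6 + 2*(⅕)) = -7 + 6*√(6 + ⅖) = -7 + 6*√(32/5) = -7 + 6*(4*√10/5) = -7 + 24*√10/5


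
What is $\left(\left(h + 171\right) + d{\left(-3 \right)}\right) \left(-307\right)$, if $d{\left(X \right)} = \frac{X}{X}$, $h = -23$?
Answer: $-45743$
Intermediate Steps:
$d{\left(X \right)} = 1$
$\left(\left(h + 171\right) + d{\left(-3 \right)}\right) \left(-307\right) = \left(\left(-23 + 171\right) + 1\right) \left(-307\right) = \left(148 + 1\right) \left(-307\right) = 149 \left(-307\right) = -45743$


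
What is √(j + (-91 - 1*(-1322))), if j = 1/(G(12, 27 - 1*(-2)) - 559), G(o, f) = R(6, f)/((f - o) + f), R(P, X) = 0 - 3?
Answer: 3*√90459778953/25717 ≈ 35.086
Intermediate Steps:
R(P, X) = -3
G(o, f) = -3/(-o + 2*f) (G(o, f) = -3/((f - o) + f) = -3/(-o + 2*f))
j = -46/25717 (j = 1/(-3/(-1*12 + 2*(27 - 1*(-2))) - 559) = 1/(-3/(-12 + 2*(27 + 2)) - 559) = 1/(-3/(-12 + 2*29) - 559) = 1/(-3/(-12 + 58) - 559) = 1/(-3/46 - 559) = 1/(-25717/46) = -46/25717 ≈ -0.0017887)
√(j + (-91 - 1*(-1322))) = √(-46/25717 + (-91 - 1*(-1322))) = √(-46/25717 + (-91 + 1322)) = √(-46/25717 + 1231) = √(31657581/25717) = 3*√90459778953/25717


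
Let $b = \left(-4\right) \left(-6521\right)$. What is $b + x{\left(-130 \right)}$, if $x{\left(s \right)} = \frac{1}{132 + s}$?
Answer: $\frac{52169}{2} \approx 26085.0$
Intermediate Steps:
$b = 26084$
$b + x{\left(-130 \right)} = 26084 + \frac{1}{132 - 130} = 26084 + \frac{1}{2} = \frac{52169}{2}$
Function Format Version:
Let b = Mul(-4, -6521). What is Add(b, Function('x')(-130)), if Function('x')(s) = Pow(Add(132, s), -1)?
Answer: Rational(52169, 2) ≈ 26085.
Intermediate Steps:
b = 26084
Add(b, Function('x')(-130)) = Add(26084, Pow(Add(132, -130), -1)) = Add(26084, Pow(2, -1)) = Add(26084, Rational(1, 2)) = Rational(52169, 2)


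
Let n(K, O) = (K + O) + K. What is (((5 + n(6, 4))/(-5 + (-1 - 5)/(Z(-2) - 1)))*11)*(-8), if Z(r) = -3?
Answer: 528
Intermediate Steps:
n(K, O) = O + 2*K
(((5 + n(6, 4))/(-5 + (-1 - 5)/(Z(-2) - 1)))*11)*(-8) = (((5 + (4 + 2*6))/(-5 + (-1 - 5)/(-3 - 1)))*11)*(-8) = (((5 + (4 + 12))/(-5 - 6/(-4)))*11)*(-8) = (((5 + 16)/(-5 - 6*(-1/4)))*11)*(-8) = ((21/(-5 + 3/2))*11)*(-8) = ((21/(-7/2))*11)*(-8) = ((21*(-2/7))*11)*(-8) = -6*11*(-8) = -66*(-8) = 528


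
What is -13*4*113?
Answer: -5876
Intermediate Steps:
-13*4*113 = -52*113 = -5876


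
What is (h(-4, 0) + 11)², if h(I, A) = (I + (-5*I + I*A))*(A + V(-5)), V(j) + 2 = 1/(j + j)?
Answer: 12769/25 ≈ 510.76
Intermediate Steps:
V(j) = -2 + 1/(2*j) (V(j) = -2 + 1/(j + j) = -2 + 1/(2*j))
h(I, A) = (-21/10 + A)*(-4*I + A*I) (h(I, A) = (I + (-5*I + I*A))*(A + (-2 + (½)/(-5))) = (I + (-5*I + A*I))*(A + (-2 + (½)*(-⅕))) = (-4*I + A*I)*(A + (-2 - ⅒)) = (-4*I + A*I)*(A - 21/10) = (-4*I + A*I)*(-21/10 + A) = (-21/10 + A)*(-4*I + A*I))
(h(-4, 0) + 11)² = ((⅒)*(-4)*(84 - 61*0 + 10*0²) + 11)² = ((⅒)*(-4)*(84 + 0 + 10*0) + 11)² = ((⅒)*(-4)*(84 + 0 + 0) + 11)² = ((⅒)*(-4)*84 + 11)² = (-168/5 + 11)² = (-113/5)² = 12769/25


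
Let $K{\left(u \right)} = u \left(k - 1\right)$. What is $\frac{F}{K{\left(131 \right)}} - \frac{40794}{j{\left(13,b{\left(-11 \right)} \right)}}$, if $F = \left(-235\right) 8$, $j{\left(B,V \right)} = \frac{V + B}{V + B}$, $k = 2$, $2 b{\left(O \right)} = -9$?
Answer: $- \frac{5345894}{131} \approx -40808.0$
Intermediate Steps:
$b{\left(O \right)} = - \frac{9}{2}$ ($b{\left(O \right)} = \frac{1}{2} \left(-9\right) = - \frac{9}{2}$)
$j{\left(B,V \right)} = 1$ ($j{\left(B,V \right)} = \frac{B + V}{B + V} = 1$)
$K{\left(u \right)} = u$ ($K{\left(u \right)} = u \left(2 - 1\right) = u 1 = u$)
$F = -1880$
$\frac{F}{K{\left(131 \right)}} - \frac{40794}{j{\left(13,b{\left(-11 \right)} \right)}} = - \frac{1880}{131} - \frac{40794}{1} = \left(-1880\right) \frac{1}{131} - 40794 = - \frac{1880}{131} - 40794 = - \frac{5345894}{131}$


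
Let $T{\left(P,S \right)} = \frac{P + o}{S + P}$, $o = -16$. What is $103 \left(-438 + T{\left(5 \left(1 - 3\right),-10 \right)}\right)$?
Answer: $- \frac{449801}{10} \approx -44980.0$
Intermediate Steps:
$T{\left(P,S \right)} = \frac{-16 + P}{P + S}$ ($T{\left(P,S \right)} = \frac{P - 16}{S + P} = \frac{-16 + P}{P + S}$)
$103 \left(-438 + T{\left(5 \left(1 - 3\right),-10 \right)}\right) = 103 \left(-438 + \frac{-16 + 5 \left(1 - 3\right)}{5 \left(1 - 3\right) - 10}\right) = 103 \left(-438 + \frac{-16 + 5 \left(-2\right)}{5 \left(-2\right) - 10}\right) = 103 \left(-438 + \frac{-16 - 10}{-10 - 10}\right) = 103 \left(-438 + \frac{1}{-20} \left(-26\right)\right) = 103 \left(-438 - - \frac{13}{10}\right) = 103 \left(-438 + \frac{13}{10}\right) = 103 \left(- \frac{4367}{10}\right) = - \frac{449801}{10}$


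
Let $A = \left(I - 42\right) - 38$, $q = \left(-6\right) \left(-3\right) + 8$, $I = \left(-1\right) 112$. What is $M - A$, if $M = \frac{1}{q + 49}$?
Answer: $\frac{14401}{75} \approx 192.01$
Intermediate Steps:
$I = -112$
$q = 26$ ($q = 18 + 8 = 26$)
$M = \frac{1}{75}$ ($M = \frac{1}{26 + 49} = \frac{1}{75} \approx 0.013333$)
$A = -192$ ($A = \left(-112 - 42\right) - 38 = -154 - 38 = -192$)
$M - A = \frac{1}{75} - -192 = \frac{1}{75} + 192 = \frac{14401}{75}$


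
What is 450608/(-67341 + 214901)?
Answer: 56326/18445 ≈ 3.0537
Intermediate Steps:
450608/(-67341 + 214901) = 450608/147560 = 450608*(1/147560) = 56326/18445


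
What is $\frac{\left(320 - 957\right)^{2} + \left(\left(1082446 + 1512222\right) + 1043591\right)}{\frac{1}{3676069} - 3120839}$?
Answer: $- \frac{7433062982966}{5736209750945} \approx -1.2958$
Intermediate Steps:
$\frac{\left(320 - 957\right)^{2} + \left(\left(1082446 + 1512222\right) + 1043591\right)}{\frac{1}{3676069} - 3120839} = \frac{\left(-637\right)^{2} + \left(2594668 + 1043591\right)}{\frac{1}{3676069} - 3120839} = \frac{405769 + 3638259}{- \frac{11472419501890}{3676069}} = 4044028 \left(- \frac{3676069}{11472419501890}\right) = - \frac{7433062982966}{5736209750945}$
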